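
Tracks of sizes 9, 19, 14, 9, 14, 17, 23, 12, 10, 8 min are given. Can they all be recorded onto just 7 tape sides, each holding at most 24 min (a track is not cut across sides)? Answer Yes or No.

Yes

A valid assignment using 7 tape sides:
  side 1: 23 = 23
  side 2: 19 = 19
  side 3: 17 = 17
  side 4: 14 + 10 = 24
  side 5: 14 + 9 = 23
  side 6: 12 + 9 = 21
  side 7: 8 = 8
Every load is within 24 min, so 7 tape sides suffice.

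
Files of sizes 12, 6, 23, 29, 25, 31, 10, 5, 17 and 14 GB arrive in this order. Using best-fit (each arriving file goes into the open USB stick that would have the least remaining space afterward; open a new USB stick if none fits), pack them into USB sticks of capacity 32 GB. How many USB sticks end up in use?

  12 → USB stick 1 (new)  [load 12/32]
  6 → USB stick 1  [load 18/32]
  23 → USB stick 2 (new)  [load 23/32]
  29 → USB stick 3 (new)  [load 29/32]
  25 → USB stick 4 (new)  [load 25/32]
  31 → USB stick 5 (new)  [load 31/32]
  10 → USB stick 1  [load 28/32]
  5 → USB stick 4  [load 30/32]
  17 → USB stick 6 (new)  [load 17/32]
  14 → USB stick 6  [load 31/32]
6 USB sticks opened.

6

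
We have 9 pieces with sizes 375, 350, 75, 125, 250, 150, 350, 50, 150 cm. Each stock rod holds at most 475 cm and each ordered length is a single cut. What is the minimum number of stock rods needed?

Total = 375 + 350 + 350 + 250 + 150 + 150 + 125 + 75 + 50 = 1875 cm.
Lower bound: ⌈1875/475⌉ = 4 stock rods.
A packing using 5 stock rods:
  stock rod 1: 375 + 75 = 450
  stock rod 2: 350 + 125 = 475
  stock rod 3: 350 + 50 = 400
  stock rod 4: 250 + 150 = 400
  stock rod 5: 150 = 150
No arrangement into 4 stock rods stays within capacity, so 5 is optimal.

5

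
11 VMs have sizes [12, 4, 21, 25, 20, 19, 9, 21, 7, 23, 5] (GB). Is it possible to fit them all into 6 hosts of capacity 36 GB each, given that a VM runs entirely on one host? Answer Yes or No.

A valid assignment using 6 hosts:
  host 1: 25 + 9 = 34
  host 2: 23 + 12 = 35
  host 3: 21 + 7 + 5 = 33
  host 4: 21 + 4 = 25
  host 5: 20 = 20
  host 6: 19 = 19
Every load is within 36 GB, so 6 hosts suffice.

Yes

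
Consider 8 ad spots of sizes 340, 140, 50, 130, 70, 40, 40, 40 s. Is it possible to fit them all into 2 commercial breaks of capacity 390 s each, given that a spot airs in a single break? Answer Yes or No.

No

Total = 850 s; ⌈850/390⌉ = 3.
At least 3 commercial breaks are required, but only 2 are allowed.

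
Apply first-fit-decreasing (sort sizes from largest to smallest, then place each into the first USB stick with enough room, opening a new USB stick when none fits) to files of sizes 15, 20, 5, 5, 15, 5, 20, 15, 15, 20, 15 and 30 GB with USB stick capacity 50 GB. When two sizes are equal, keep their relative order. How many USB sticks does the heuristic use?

4

Sorted descending: 30, 20, 20, 20, 15, 15, 15, 15, 15, 5, 5, 5.
  30 → USB stick 1 (new)  [load 30/50]
  20 → USB stick 1  [load 50/50]
  20 → USB stick 2 (new)  [load 20/50]
  20 → USB stick 2  [load 40/50]
  15 → USB stick 3 (new)  [load 15/50]
  15 → USB stick 3  [load 30/50]
  15 → USB stick 3  [load 45/50]
  15 → USB stick 4 (new)  [load 15/50]
  15 → USB stick 4  [load 30/50]
  5 → USB stick 2  [load 45/50]
  5 → USB stick 2  [load 50/50]
  5 → USB stick 3  [load 50/50]
4 USB sticks opened.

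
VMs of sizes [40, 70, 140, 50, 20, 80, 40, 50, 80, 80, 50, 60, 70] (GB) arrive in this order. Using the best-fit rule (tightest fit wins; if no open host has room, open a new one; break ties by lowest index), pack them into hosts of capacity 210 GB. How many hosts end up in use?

  40 → host 1 (new)  [load 40/210]
  70 → host 1  [load 110/210]
  140 → host 2 (new)  [load 140/210]
  50 → host 2  [load 190/210]
  20 → host 2  [load 210/210]
  80 → host 1  [load 190/210]
  40 → host 3 (new)  [load 40/210]
  50 → host 3  [load 90/210]
  80 → host 3  [load 170/210]
  80 → host 4 (new)  [load 80/210]
  50 → host 4  [load 130/210]
  60 → host 4  [load 190/210]
  70 → host 5 (new)  [load 70/210]
5 hosts opened.

5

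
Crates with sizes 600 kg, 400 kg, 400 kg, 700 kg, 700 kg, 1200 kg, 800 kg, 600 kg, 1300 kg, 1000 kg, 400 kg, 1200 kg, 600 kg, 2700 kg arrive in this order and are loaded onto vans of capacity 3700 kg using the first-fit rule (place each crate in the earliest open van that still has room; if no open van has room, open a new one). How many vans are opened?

4

  600 → van 1 (new)  [load 600/3700]
  400 → van 1  [load 1000/3700]
  400 → van 1  [load 1400/3700]
  700 → van 1  [load 2100/3700]
  700 → van 1  [load 2800/3700]
  1200 → van 2 (new)  [load 1200/3700]
  800 → van 1  [load 3600/3700]
  600 → van 2  [load 1800/3700]
  1300 → van 2  [load 3100/3700]
  1000 → van 3 (new)  [load 1000/3700]
  400 → van 2  [load 3500/3700]
  1200 → van 3  [load 2200/3700]
  600 → van 3  [load 2800/3700]
  2700 → van 4 (new)  [load 2700/3700]
4 vans opened.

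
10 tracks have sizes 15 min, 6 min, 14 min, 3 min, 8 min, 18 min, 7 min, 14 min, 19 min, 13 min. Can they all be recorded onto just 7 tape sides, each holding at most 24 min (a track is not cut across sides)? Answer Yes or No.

A valid assignment using 6 tape sides:
  side 1: 19 + 3 = 22
  side 2: 18 + 6 = 24
  side 3: 15 + 8 = 23
  side 4: 14 + 7 = 21
  side 5: 14 = 14
  side 6: 13 = 13
That uses only 6 ≤ 7, so 7 tape sides are enough.

Yes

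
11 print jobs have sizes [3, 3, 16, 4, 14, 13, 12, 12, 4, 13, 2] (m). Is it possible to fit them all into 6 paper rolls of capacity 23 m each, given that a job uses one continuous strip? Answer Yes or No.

A valid assignment using 6 paper rolls:
  roll 1: 16 + 4 + 3 = 23
  roll 2: 14 + 4 + 3 + 2 = 23
  roll 3: 13 = 13
  roll 4: 13 = 13
  roll 5: 12 = 12
  roll 6: 12 = 12
Every load is within 23 m, so 6 paper rolls suffice.

Yes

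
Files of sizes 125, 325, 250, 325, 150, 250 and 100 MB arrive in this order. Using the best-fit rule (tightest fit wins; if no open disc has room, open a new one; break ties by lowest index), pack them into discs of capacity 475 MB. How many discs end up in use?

4

  125 → disc 1 (new)  [load 125/475]
  325 → disc 1  [load 450/475]
  250 → disc 2 (new)  [load 250/475]
  325 → disc 3 (new)  [load 325/475]
  150 → disc 3  [load 475/475]
  250 → disc 4 (new)  [load 250/475]
  100 → disc 2  [load 350/475]
4 discs opened.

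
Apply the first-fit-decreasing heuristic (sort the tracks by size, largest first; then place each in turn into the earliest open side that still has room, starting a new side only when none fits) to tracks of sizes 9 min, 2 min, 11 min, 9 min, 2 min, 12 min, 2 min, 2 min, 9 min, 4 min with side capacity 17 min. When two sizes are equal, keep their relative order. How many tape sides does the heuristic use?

Sorted descending: 12, 11, 9, 9, 9, 4, 2, 2, 2, 2.
  12 → side 1 (new)  [load 12/17]
  11 → side 2 (new)  [load 11/17]
  9 → side 3 (new)  [load 9/17]
  9 → side 4 (new)  [load 9/17]
  9 → side 5 (new)  [load 9/17]
  4 → side 1  [load 16/17]
  2 → side 2  [load 13/17]
  2 → side 2  [load 15/17]
  2 → side 2  [load 17/17]
  2 → side 3  [load 11/17]
5 tape sides opened.

5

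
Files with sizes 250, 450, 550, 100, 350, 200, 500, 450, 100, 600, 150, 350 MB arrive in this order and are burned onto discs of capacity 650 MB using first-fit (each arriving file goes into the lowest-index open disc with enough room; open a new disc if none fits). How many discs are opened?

  250 → disc 1 (new)  [load 250/650]
  450 → disc 2 (new)  [load 450/650]
  550 → disc 3 (new)  [load 550/650]
  100 → disc 1  [load 350/650]
  350 → disc 4 (new)  [load 350/650]
  200 → disc 1  [load 550/650]
  500 → disc 5 (new)  [load 500/650]
  450 → disc 6 (new)  [load 450/650]
  100 → disc 1  [load 650/650]
  600 → disc 7 (new)  [load 600/650]
  150 → disc 2  [load 600/650]
  350 → disc 8 (new)  [load 350/650]
8 discs opened.

8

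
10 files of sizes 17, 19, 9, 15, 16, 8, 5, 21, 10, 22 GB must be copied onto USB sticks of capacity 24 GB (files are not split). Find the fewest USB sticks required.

Total = 22 + 21 + 19 + 17 + 16 + 15 + 10 + 9 + 8 + 5 = 142 GB.
Lower bound: ⌈142/24⌉ = 6 USB sticks.
A packing using 7 USB sticks:
  USB stick 1: 22 = 22
  USB stick 2: 21 = 21
  USB stick 3: 19 + 5 = 24
  USB stick 4: 17 = 17
  USB stick 5: 16 + 8 = 24
  USB stick 6: 15 + 9 = 24
  USB stick 7: 10 = 10
No arrangement into 6 USB sticks stays within capacity, so 7 is optimal.

7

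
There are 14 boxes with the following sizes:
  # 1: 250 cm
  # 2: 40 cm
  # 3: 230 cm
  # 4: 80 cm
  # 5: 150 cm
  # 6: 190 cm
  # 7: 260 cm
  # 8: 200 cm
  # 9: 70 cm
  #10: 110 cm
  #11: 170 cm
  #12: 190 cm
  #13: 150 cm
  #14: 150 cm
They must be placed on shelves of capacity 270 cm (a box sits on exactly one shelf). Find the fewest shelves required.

Total = 260 + 250 + 230 + 200 + 190 + 190 + 170 + 150 + 150 + 150 + 110 + 80 + 70 + 40 = 2240 cm.
Lower bound: ⌈2240/270⌉ = 9 shelves.
Also, 10 boxes each exceed 135 cm, and no two of those can share a shelf, so at least 10 shelves are needed.
A packing using 10 shelves:
  shelf 1: 260 = 260
  shelf 2: 250 = 250
  shelf 3: 230 + 40 = 270
  shelf 4: 200 + 70 = 270
  shelf 5: 190 + 80 = 270
  shelf 6: 190 = 190
  shelf 7: 170 = 170
  shelf 8: 150 + 110 = 260
  shelf 9: 150 = 150
  shelf 10: 150 = 150
This matches the lower bound, so 10 is optimal.

10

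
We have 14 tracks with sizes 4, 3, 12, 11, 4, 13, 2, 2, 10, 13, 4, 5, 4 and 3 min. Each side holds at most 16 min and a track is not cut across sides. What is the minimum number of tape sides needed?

6

Total = 13 + 13 + 12 + 11 + 10 + 5 + 4 + 4 + 4 + 4 + 3 + 3 + 2 + 2 = 90 min.
Lower bound: ⌈90/16⌉ = 6 tape sides.
A packing using 6 tape sides:
  side 1: 13 + 3 = 16
  side 2: 13 + 3 = 16
  side 3: 12 + 4 = 16
  side 4: 11 + 5 = 16
  side 5: 10 + 4 + 2 = 16
  side 6: 4 + 4 + 2 = 10
This matches the lower bound, so 6 is optimal.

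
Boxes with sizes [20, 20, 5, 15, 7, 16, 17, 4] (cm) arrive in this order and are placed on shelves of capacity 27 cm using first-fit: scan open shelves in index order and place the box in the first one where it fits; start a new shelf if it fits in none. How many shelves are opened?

5

  20 → shelf 1 (new)  [load 20/27]
  20 → shelf 2 (new)  [load 20/27]
  5 → shelf 1  [load 25/27]
  15 → shelf 3 (new)  [load 15/27]
  7 → shelf 2  [load 27/27]
  16 → shelf 4 (new)  [load 16/27]
  17 → shelf 5 (new)  [load 17/27]
  4 → shelf 3  [load 19/27]
5 shelves opened.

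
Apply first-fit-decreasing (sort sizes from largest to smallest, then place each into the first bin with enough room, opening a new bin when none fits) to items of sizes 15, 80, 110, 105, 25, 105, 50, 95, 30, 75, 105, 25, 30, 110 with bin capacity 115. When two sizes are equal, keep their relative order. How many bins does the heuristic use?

Sorted descending: 110, 110, 105, 105, 105, 95, 80, 75, 50, 30, 30, 25, 25, 15.
  110 → bin 1 (new)  [load 110/115]
  110 → bin 2 (new)  [load 110/115]
  105 → bin 3 (new)  [load 105/115]
  105 → bin 4 (new)  [load 105/115]
  105 → bin 5 (new)  [load 105/115]
  95 → bin 6 (new)  [load 95/115]
  80 → bin 7 (new)  [load 80/115]
  75 → bin 8 (new)  [load 75/115]
  50 → bin 9 (new)  [load 50/115]
  30 → bin 7  [load 110/115]
  30 → bin 8  [load 105/115]
  25 → bin 9  [load 75/115]
  25 → bin 9  [load 100/115]
  15 → bin 6  [load 110/115]
9 bins opened.

9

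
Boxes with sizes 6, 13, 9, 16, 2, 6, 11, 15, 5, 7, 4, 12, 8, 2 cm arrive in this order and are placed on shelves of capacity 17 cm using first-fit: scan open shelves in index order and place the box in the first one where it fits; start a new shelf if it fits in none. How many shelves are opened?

8

  6 → shelf 1 (new)  [load 6/17]
  13 → shelf 2 (new)  [load 13/17]
  9 → shelf 1  [load 15/17]
  16 → shelf 3 (new)  [load 16/17]
  2 → shelf 1  [load 17/17]
  6 → shelf 4 (new)  [load 6/17]
  11 → shelf 4  [load 17/17]
  15 → shelf 5 (new)  [load 15/17]
  5 → shelf 6 (new)  [load 5/17]
  7 → shelf 6  [load 12/17]
  4 → shelf 2  [load 17/17]
  12 → shelf 7 (new)  [load 12/17]
  8 → shelf 8 (new)  [load 8/17]
  2 → shelf 5  [load 17/17]
8 shelves opened.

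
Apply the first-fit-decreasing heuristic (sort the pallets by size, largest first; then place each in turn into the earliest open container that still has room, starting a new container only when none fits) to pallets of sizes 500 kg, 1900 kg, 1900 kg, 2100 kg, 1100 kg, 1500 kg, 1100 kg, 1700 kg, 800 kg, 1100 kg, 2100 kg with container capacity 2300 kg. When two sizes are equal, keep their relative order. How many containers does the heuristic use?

8

Sorted descending: 2100, 2100, 1900, 1900, 1700, 1500, 1100, 1100, 1100, 800, 500.
  2100 → container 1 (new)  [load 2100/2300]
  2100 → container 2 (new)  [load 2100/2300]
  1900 → container 3 (new)  [load 1900/2300]
  1900 → container 4 (new)  [load 1900/2300]
  1700 → container 5 (new)  [load 1700/2300]
  1500 → container 6 (new)  [load 1500/2300]
  1100 → container 7 (new)  [load 1100/2300]
  1100 → container 7  [load 2200/2300]
  1100 → container 8 (new)  [load 1100/2300]
  800 → container 6  [load 2300/2300]
  500 → container 5  [load 2200/2300]
8 containers opened.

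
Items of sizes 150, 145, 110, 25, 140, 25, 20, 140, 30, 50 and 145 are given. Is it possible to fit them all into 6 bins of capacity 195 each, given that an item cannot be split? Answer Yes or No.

Yes

A valid assignment using 6 bins:
  bin 1: 150 + 30 = 180
  bin 2: 145 + 50 = 195
  bin 3: 145 + 25 + 25 = 195
  bin 4: 140 + 20 = 160
  bin 5: 140 = 140
  bin 6: 110 = 110
Every load is within 195, so 6 bins suffice.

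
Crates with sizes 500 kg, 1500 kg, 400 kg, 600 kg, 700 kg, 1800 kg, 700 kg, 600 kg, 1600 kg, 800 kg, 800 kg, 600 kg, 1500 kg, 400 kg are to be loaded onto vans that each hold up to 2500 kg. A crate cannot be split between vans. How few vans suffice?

6

Total = 1800 + 1600 + 1500 + 1500 + 800 + 800 + 700 + 700 + 600 + 600 + 600 + 500 + 400 + 400 = 12500 kg.
Lower bound: ⌈12500/2500⌉ = 5 vans.
A packing using 6 vans:
  van 1: 1800 + 700 = 2500
  van 2: 1600 + 800 = 2400
  van 3: 1500 + 800 = 2300
  van 4: 1500 + 700 = 2200
  van 5: 600 + 600 + 600 + 500 = 2300
  van 6: 400 + 400 = 800
No arrangement into 5 vans stays within capacity, so 6 is optimal.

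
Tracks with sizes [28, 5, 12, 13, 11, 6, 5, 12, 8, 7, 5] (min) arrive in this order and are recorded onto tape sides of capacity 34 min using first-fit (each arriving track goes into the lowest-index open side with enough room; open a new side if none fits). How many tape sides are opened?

  28 → side 1 (new)  [load 28/34]
  5 → side 1  [load 33/34]
  12 → side 2 (new)  [load 12/34]
  13 → side 2  [load 25/34]
  11 → side 3 (new)  [load 11/34]
  6 → side 2  [load 31/34]
  5 → side 3  [load 16/34]
  12 → side 3  [load 28/34]
  8 → side 4 (new)  [load 8/34]
  7 → side 4  [load 15/34]
  5 → side 3  [load 33/34]
4 tape sides opened.

4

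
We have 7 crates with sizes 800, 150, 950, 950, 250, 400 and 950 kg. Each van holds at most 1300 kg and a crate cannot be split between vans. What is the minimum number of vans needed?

Total = 950 + 950 + 950 + 800 + 400 + 250 + 150 = 4450 kg.
Lower bound: ⌈4450/1300⌉ = 4 vans.
A packing using 4 vans:
  van 1: 950 + 250 = 1200
  van 2: 950 + 150 = 1100
  van 3: 950 = 950
  van 4: 800 + 400 = 1200
This matches the lower bound, so 4 is optimal.

4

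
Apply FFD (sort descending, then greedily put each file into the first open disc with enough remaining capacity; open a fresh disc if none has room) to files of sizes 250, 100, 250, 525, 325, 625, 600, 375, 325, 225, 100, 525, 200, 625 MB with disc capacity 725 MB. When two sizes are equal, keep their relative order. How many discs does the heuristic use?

8

Sorted descending: 625, 625, 600, 525, 525, 375, 325, 325, 250, 250, 225, 200, 100, 100.
  625 → disc 1 (new)  [load 625/725]
  625 → disc 2 (new)  [load 625/725]
  600 → disc 3 (new)  [load 600/725]
  525 → disc 4 (new)  [load 525/725]
  525 → disc 5 (new)  [load 525/725]
  375 → disc 6 (new)  [load 375/725]
  325 → disc 6  [load 700/725]
  325 → disc 7 (new)  [load 325/725]
  250 → disc 7  [load 575/725]
  250 → disc 8 (new)  [load 250/725]
  225 → disc 8  [load 475/725]
  200 → disc 4  [load 725/725]
  100 → disc 1  [load 725/725]
  100 → disc 2  [load 725/725]
8 discs opened.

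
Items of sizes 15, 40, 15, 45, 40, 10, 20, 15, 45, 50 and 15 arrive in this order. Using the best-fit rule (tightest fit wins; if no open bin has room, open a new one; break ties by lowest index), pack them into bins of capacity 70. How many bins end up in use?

  15 → bin 1 (new)  [load 15/70]
  40 → bin 1  [load 55/70]
  15 → bin 1  [load 70/70]
  45 → bin 2 (new)  [load 45/70]
  40 → bin 3 (new)  [load 40/70]
  10 → bin 2  [load 55/70]
  20 → bin 3  [load 60/70]
  15 → bin 2  [load 70/70]
  45 → bin 4 (new)  [load 45/70]
  50 → bin 5 (new)  [load 50/70]
  15 → bin 5  [load 65/70]
5 bins opened.

5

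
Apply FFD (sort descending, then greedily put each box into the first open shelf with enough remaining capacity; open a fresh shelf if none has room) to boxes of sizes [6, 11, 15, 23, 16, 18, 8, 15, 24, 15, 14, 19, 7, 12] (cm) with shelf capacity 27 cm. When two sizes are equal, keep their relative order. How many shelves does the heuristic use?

Sorted descending: 24, 23, 19, 18, 16, 15, 15, 15, 14, 12, 11, 8, 7, 6.
  24 → shelf 1 (new)  [load 24/27]
  23 → shelf 2 (new)  [load 23/27]
  19 → shelf 3 (new)  [load 19/27]
  18 → shelf 4 (new)  [load 18/27]
  16 → shelf 5 (new)  [load 16/27]
  15 → shelf 6 (new)  [load 15/27]
  15 → shelf 7 (new)  [load 15/27]
  15 → shelf 8 (new)  [load 15/27]
  14 → shelf 9 (new)  [load 14/27]
  12 → shelf 6  [load 27/27]
  11 → shelf 5  [load 27/27]
  8 → shelf 3  [load 27/27]
  7 → shelf 4  [load 25/27]
  6 → shelf 7  [load 21/27]
9 shelves opened.

9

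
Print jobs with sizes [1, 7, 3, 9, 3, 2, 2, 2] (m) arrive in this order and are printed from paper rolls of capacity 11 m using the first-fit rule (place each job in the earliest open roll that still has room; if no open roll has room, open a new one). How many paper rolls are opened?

  1 → roll 1 (new)  [load 1/11]
  7 → roll 1  [load 8/11]
  3 → roll 1  [load 11/11]
  9 → roll 2 (new)  [load 9/11]
  3 → roll 3 (new)  [load 3/11]
  2 → roll 2  [load 11/11]
  2 → roll 3  [load 5/11]
  2 → roll 3  [load 7/11]
3 paper rolls opened.

3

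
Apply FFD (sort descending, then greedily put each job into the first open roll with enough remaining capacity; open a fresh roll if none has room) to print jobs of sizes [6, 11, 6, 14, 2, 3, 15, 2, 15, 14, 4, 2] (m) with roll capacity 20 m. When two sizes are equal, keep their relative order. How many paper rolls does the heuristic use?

Sorted descending: 15, 15, 14, 14, 11, 6, 6, 4, 3, 2, 2, 2.
  15 → roll 1 (new)  [load 15/20]
  15 → roll 2 (new)  [load 15/20]
  14 → roll 3 (new)  [load 14/20]
  14 → roll 4 (new)  [load 14/20]
  11 → roll 5 (new)  [load 11/20]
  6 → roll 3  [load 20/20]
  6 → roll 4  [load 20/20]
  4 → roll 1  [load 19/20]
  3 → roll 2  [load 18/20]
  2 → roll 2  [load 20/20]
  2 → roll 5  [load 13/20]
  2 → roll 5  [load 15/20]
5 paper rolls opened.

5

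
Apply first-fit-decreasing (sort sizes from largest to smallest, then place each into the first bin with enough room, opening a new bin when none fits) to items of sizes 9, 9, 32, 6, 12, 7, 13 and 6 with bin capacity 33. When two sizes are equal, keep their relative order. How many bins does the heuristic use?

3

Sorted descending: 32, 13, 12, 9, 9, 7, 6, 6.
  32 → bin 1 (new)  [load 32/33]
  13 → bin 2 (new)  [load 13/33]
  12 → bin 2  [load 25/33]
  9 → bin 3 (new)  [load 9/33]
  9 → bin 3  [load 18/33]
  7 → bin 2  [load 32/33]
  6 → bin 3  [load 24/33]
  6 → bin 3  [load 30/33]
3 bins opened.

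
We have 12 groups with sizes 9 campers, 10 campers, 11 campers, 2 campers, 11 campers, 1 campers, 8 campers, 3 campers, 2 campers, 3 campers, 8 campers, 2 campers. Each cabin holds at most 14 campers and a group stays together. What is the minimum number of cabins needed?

6

Total = 11 + 11 + 10 + 9 + 8 + 8 + 3 + 3 + 2 + 2 + 2 + 1 = 70 campers.
Lower bound: ⌈70/14⌉ = 5 cabins.
Also, 6 groups each exceed 7 campers, and no two of those can share a cabin, so at least 6 cabins are needed.
A packing using 6 cabins:
  cabin 1: 11 + 3 = 14
  cabin 2: 11 + 3 = 14
  cabin 3: 10 + 2 + 2 = 14
  cabin 4: 9 + 2 + 1 = 12
  cabin 5: 8 = 8
  cabin 6: 8 = 8
This matches the lower bound, so 6 is optimal.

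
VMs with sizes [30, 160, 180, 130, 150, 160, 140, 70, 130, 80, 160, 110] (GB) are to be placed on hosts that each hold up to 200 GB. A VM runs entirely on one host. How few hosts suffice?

Total = 180 + 160 + 160 + 160 + 150 + 140 + 130 + 130 + 110 + 80 + 70 + 30 = 1500 GB.
Lower bound: ⌈1500/200⌉ = 8 hosts.
Also, 9 VMs each exceed 100 GB, and no two of those can share a host, so at least 9 hosts are needed.
A packing using 9 hosts:
  host 1: 180 = 180
  host 2: 160 + 30 = 190
  host 3: 160 = 160
  host 4: 160 = 160
  host 5: 150 = 150
  host 6: 140 = 140
  host 7: 130 + 70 = 200
  host 8: 130 = 130
  host 9: 110 + 80 = 190
This matches the lower bound, so 9 is optimal.

9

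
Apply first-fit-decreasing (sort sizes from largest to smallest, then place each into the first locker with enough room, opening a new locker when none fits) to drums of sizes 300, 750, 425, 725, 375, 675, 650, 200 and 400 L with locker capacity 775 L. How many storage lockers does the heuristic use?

7

Sorted descending: 750, 725, 675, 650, 425, 400, 375, 300, 200.
  750 → locker 1 (new)  [load 750/775]
  725 → locker 2 (new)  [load 725/775]
  675 → locker 3 (new)  [load 675/775]
  650 → locker 4 (new)  [load 650/775]
  425 → locker 5 (new)  [load 425/775]
  400 → locker 6 (new)  [load 400/775]
  375 → locker 6  [load 775/775]
  300 → locker 5  [load 725/775]
  200 → locker 7 (new)  [load 200/775]
7 storage lockers opened.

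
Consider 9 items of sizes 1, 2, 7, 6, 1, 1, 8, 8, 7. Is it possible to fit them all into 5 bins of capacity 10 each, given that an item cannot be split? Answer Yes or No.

A valid assignment using 5 bins:
  bin 1: 8 + 2 = 10
  bin 2: 8 + 1 + 1 = 10
  bin 3: 7 + 1 = 8
  bin 4: 7 = 7
  bin 5: 6 = 6
Every load is within 10, so 5 bins suffice.

Yes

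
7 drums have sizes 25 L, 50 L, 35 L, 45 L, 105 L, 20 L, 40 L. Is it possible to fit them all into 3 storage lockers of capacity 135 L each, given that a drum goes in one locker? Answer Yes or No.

Yes

A valid assignment using 3 storage lockers:
  locker 1: 105 + 25 = 130
  locker 2: 50 + 45 + 40 = 135
  locker 3: 35 + 20 = 55
Every load is within 135 L, so 3 storage lockers suffice.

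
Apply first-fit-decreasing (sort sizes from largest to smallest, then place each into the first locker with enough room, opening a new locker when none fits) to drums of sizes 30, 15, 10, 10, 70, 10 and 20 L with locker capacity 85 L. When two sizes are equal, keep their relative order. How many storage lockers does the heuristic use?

2

Sorted descending: 70, 30, 20, 15, 10, 10, 10.
  70 → locker 1 (new)  [load 70/85]
  30 → locker 2 (new)  [load 30/85]
  20 → locker 2  [load 50/85]
  15 → locker 1  [load 85/85]
  10 → locker 2  [load 60/85]
  10 → locker 2  [load 70/85]
  10 → locker 2  [load 80/85]
2 storage lockers opened.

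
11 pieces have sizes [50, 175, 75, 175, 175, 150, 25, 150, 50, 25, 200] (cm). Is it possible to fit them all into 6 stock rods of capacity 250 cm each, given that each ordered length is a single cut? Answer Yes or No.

A valid assignment using 6 stock rods:
  stock rod 1: 200 + 50 = 250
  stock rod 2: 175 + 75 = 250
  stock rod 3: 175 + 50 + 25 = 250
  stock rod 4: 175 + 25 = 200
  stock rod 5: 150 = 150
  stock rod 6: 150 = 150
Every load is within 250 cm, so 6 stock rods suffice.

Yes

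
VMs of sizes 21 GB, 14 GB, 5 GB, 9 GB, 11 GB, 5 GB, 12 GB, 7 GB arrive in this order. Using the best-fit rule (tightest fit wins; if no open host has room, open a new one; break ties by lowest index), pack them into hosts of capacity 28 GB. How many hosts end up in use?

4

  21 → host 1 (new)  [load 21/28]
  14 → host 2 (new)  [load 14/28]
  5 → host 1  [load 26/28]
  9 → host 2  [load 23/28]
  11 → host 3 (new)  [load 11/28]
  5 → host 2  [load 28/28]
  12 → host 3  [load 23/28]
  7 → host 4 (new)  [load 7/28]
4 hosts opened.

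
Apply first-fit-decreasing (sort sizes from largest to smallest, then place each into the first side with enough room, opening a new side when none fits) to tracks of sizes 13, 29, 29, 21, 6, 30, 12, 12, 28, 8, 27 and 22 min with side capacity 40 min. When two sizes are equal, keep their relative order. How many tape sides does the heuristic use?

Sorted descending: 30, 29, 29, 28, 27, 22, 21, 13, 12, 12, 8, 6.
  30 → side 1 (new)  [load 30/40]
  29 → side 2 (new)  [load 29/40]
  29 → side 3 (new)  [load 29/40]
  28 → side 4 (new)  [load 28/40]
  27 → side 5 (new)  [load 27/40]
  22 → side 6 (new)  [load 22/40]
  21 → side 7 (new)  [load 21/40]
  13 → side 5  [load 40/40]
  12 → side 4  [load 40/40]
  12 → side 6  [load 34/40]
  8 → side 1  [load 38/40]
  6 → side 2  [load 35/40]
7 tape sides opened.

7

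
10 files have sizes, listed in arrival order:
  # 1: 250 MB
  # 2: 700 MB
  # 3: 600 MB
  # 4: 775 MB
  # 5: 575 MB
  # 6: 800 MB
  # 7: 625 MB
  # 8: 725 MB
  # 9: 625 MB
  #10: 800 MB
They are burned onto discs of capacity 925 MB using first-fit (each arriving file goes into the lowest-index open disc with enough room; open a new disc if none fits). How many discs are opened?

  250 → disc 1 (new)  [load 250/925]
  700 → disc 2 (new)  [load 700/925]
  600 → disc 1  [load 850/925]
  775 → disc 3 (new)  [load 775/925]
  575 → disc 4 (new)  [load 575/925]
  800 → disc 5 (new)  [load 800/925]
  625 → disc 6 (new)  [load 625/925]
  725 → disc 7 (new)  [load 725/925]
  625 → disc 8 (new)  [load 625/925]
  800 → disc 9 (new)  [load 800/925]
9 discs opened.

9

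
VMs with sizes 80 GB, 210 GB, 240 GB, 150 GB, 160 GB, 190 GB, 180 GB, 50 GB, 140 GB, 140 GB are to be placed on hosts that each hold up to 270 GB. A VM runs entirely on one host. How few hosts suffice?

Total = 240 + 210 + 190 + 180 + 160 + 150 + 140 + 140 + 80 + 50 = 1540 GB.
Lower bound: ⌈1540/270⌉ = 6 hosts.
Also, 8 VMs each exceed 135 GB, and no two of those can share a host, so at least 8 hosts are needed.
A packing using 8 hosts:
  host 1: 240 = 240
  host 2: 210 + 50 = 260
  host 3: 190 + 80 = 270
  host 4: 180 = 180
  host 5: 160 = 160
  host 6: 150 = 150
  host 7: 140 = 140
  host 8: 140 = 140
This matches the lower bound, so 8 is optimal.

8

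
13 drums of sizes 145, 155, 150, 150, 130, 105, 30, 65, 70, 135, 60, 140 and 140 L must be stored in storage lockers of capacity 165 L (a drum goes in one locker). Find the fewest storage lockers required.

10

Total = 155 + 150 + 150 + 145 + 140 + 140 + 135 + 130 + 105 + 70 + 65 + 60 + 30 = 1475 L.
Lower bound: ⌈1475/165⌉ = 9 storage lockers.
A packing using 10 storage lockers:
  locker 1: 155 = 155
  locker 2: 150 = 150
  locker 3: 150 = 150
  locker 4: 145 = 145
  locker 5: 140 = 140
  locker 6: 140 = 140
  locker 7: 135 + 30 = 165
  locker 8: 130 = 130
  locker 9: 105 + 60 = 165
  locker 10: 70 + 65 = 135
No arrangement into 9 storage lockers stays within capacity, so 10 is optimal.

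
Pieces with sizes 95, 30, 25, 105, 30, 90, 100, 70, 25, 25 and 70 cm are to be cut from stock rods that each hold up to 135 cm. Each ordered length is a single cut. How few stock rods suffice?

6

Total = 105 + 100 + 95 + 90 + 70 + 70 + 30 + 30 + 25 + 25 + 25 = 665 cm.
Lower bound: ⌈665/135⌉ = 5 stock rods.
Also, 6 pieces each exceed 135/2 cm, and no two of those can share a stock rod, so at least 6 stock rods are needed.
A packing using 6 stock rods:
  stock rod 1: 105 + 30 = 135
  stock rod 2: 100 + 30 = 130
  stock rod 3: 95 + 25 = 120
  stock rod 4: 90 + 25 = 115
  stock rod 5: 70 + 25 = 95
  stock rod 6: 70 = 70
This matches the lower bound, so 6 is optimal.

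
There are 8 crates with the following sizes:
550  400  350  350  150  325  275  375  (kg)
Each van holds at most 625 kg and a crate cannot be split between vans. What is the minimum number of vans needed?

Total = 550 + 400 + 375 + 350 + 350 + 325 + 275 + 150 = 2775 kg.
Lower bound: ⌈2775/625⌉ = 5 vans.
Also, 6 crates each exceed 625/2 kg, and no two of those can share a van, so at least 6 vans are needed.
A packing using 6 vans:
  van 1: 550 = 550
  van 2: 400 + 150 = 550
  van 3: 375 = 375
  van 4: 350 + 275 = 625
  van 5: 350 = 350
  van 6: 325 = 325
This matches the lower bound, so 6 is optimal.

6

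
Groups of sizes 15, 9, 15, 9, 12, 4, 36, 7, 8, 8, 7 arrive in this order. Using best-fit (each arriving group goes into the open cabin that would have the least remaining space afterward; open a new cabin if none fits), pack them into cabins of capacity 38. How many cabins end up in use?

4

  15 → cabin 1 (new)  [load 15/38]
  9 → cabin 1  [load 24/38]
  15 → cabin 2 (new)  [load 15/38]
  9 → cabin 1  [load 33/38]
  12 → cabin 2  [load 27/38]
  4 → cabin 1  [load 37/38]
  36 → cabin 3 (new)  [load 36/38]
  7 → cabin 2  [load 34/38]
  8 → cabin 4 (new)  [load 8/38]
  8 → cabin 4  [load 16/38]
  7 → cabin 4  [load 23/38]
4 cabins opened.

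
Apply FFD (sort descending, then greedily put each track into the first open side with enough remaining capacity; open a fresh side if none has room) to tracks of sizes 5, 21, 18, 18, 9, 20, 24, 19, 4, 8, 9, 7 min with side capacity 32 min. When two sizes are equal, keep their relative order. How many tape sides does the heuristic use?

Sorted descending: 24, 21, 20, 19, 18, 18, 9, 9, 8, 7, 5, 4.
  24 → side 1 (new)  [load 24/32]
  21 → side 2 (new)  [load 21/32]
  20 → side 3 (new)  [load 20/32]
  19 → side 4 (new)  [load 19/32]
  18 → side 5 (new)  [load 18/32]
  18 → side 6 (new)  [load 18/32]
  9 → side 2  [load 30/32]
  9 → side 3  [load 29/32]
  8 → side 1  [load 32/32]
  7 → side 4  [load 26/32]
  5 → side 4  [load 31/32]
  4 → side 5  [load 22/32]
6 tape sides opened.

6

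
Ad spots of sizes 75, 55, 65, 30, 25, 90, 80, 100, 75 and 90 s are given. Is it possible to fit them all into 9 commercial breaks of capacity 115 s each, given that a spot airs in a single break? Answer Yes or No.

A valid assignment using 8 commercial breaks:
  break 1: 100 = 100
  break 2: 90 + 25 = 115
  break 3: 90 = 90
  break 4: 80 + 30 = 110
  break 5: 75 = 75
  break 6: 75 = 75
  break 7: 65 = 65
  break 8: 55 = 55
That uses only 8 ≤ 9, so 9 commercial breaks are enough.

Yes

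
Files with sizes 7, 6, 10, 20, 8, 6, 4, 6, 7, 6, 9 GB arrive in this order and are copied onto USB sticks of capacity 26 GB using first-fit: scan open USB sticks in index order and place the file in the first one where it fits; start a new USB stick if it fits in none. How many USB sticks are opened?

  7 → USB stick 1 (new)  [load 7/26]
  6 → USB stick 1  [load 13/26]
  10 → USB stick 1  [load 23/26]
  20 → USB stick 2 (new)  [load 20/26]
  8 → USB stick 3 (new)  [load 8/26]
  6 → USB stick 2  [load 26/26]
  4 → USB stick 3  [load 12/26]
  6 → USB stick 3  [load 18/26]
  7 → USB stick 3  [load 25/26]
  6 → USB stick 4 (new)  [load 6/26]
  9 → USB stick 4  [load 15/26]
4 USB sticks opened.

4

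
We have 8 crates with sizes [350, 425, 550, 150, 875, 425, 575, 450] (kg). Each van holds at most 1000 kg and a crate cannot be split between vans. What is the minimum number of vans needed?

Total = 875 + 575 + 550 + 450 + 425 + 425 + 350 + 150 = 3800 kg.
Lower bound: ⌈3800/1000⌉ = 4 vans.
A packing using 4 vans:
  van 1: 875 = 875
  van 2: 575 + 425 = 1000
  van 3: 550 + 450 = 1000
  van 4: 425 + 350 + 150 = 925
This matches the lower bound, so 4 is optimal.

4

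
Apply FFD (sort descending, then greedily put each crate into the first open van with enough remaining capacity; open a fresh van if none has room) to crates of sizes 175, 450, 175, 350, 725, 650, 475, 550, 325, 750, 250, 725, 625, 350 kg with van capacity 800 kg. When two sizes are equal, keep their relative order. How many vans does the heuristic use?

9

Sorted descending: 750, 725, 725, 650, 625, 550, 475, 450, 350, 350, 325, 250, 175, 175.
  750 → van 1 (new)  [load 750/800]
  725 → van 2 (new)  [load 725/800]
  725 → van 3 (new)  [load 725/800]
  650 → van 4 (new)  [load 650/800]
  625 → van 5 (new)  [load 625/800]
  550 → van 6 (new)  [load 550/800]
  475 → van 7 (new)  [load 475/800]
  450 → van 8 (new)  [load 450/800]
  350 → van 8  [load 800/800]
  350 → van 9 (new)  [load 350/800]
  325 → van 7  [load 800/800]
  250 → van 6  [load 800/800]
  175 → van 5  [load 800/800]
  175 → van 9  [load 525/800]
9 vans opened.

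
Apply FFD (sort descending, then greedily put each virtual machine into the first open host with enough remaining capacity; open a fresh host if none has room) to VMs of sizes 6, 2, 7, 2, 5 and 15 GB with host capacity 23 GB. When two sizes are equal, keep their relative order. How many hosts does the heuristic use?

Sorted descending: 15, 7, 6, 5, 2, 2.
  15 → host 1 (new)  [load 15/23]
  7 → host 1  [load 22/23]
  6 → host 2 (new)  [load 6/23]
  5 → host 2  [load 11/23]
  2 → host 2  [load 13/23]
  2 → host 2  [load 15/23]
2 hosts opened.

2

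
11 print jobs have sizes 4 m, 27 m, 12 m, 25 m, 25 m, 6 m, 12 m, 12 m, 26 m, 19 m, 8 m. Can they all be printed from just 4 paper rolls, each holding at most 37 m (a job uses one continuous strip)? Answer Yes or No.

Total = 176 m; ⌈176/37⌉ = 5.
At least 5 paper rolls are required, but only 4 are allowed.

No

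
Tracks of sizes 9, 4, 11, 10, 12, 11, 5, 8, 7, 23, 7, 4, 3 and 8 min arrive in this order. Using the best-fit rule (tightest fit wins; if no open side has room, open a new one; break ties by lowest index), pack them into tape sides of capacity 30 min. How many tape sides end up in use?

  9 → side 1 (new)  [load 9/30]
  4 → side 1  [load 13/30]
  11 → side 1  [load 24/30]
  10 → side 2 (new)  [load 10/30]
  12 → side 2  [load 22/30]
  11 → side 3 (new)  [load 11/30]
  5 → side 1  [load 29/30]
  8 → side 2  [load 30/30]
  7 → side 3  [load 18/30]
  23 → side 4 (new)  [load 23/30]
  7 → side 4  [load 30/30]
  4 → side 3  [load 22/30]
  3 → side 3  [load 25/30]
  8 → side 5 (new)  [load 8/30]
5 tape sides opened.

5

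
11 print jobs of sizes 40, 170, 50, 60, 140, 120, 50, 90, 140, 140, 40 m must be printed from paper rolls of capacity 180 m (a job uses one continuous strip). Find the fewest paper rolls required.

7

Total = 170 + 140 + 140 + 140 + 120 + 90 + 60 + 50 + 50 + 40 + 40 = 1040 m.
Lower bound: ⌈1040/180⌉ = 6 paper rolls.
A packing using 7 paper rolls:
  roll 1: 170 = 170
  roll 2: 140 + 40 = 180
  roll 3: 140 + 40 = 180
  roll 4: 140 = 140
  roll 5: 120 + 60 = 180
  roll 6: 90 + 50 = 140
  roll 7: 50 = 50
No arrangement into 6 paper rolls stays within capacity, so 7 is optimal.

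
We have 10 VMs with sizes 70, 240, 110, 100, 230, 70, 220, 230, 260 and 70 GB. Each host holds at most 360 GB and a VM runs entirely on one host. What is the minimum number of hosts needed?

5

Total = 260 + 240 + 230 + 230 + 220 + 110 + 100 + 70 + 70 + 70 = 1600 GB.
Lower bound: ⌈1600/360⌉ = 5 hosts.
A packing using 5 hosts:
  host 1: 260 + 100 = 360
  host 2: 240 + 110 = 350
  host 3: 230 + 70 = 300
  host 4: 230 + 70 = 300
  host 5: 220 + 70 = 290
This matches the lower bound, so 5 is optimal.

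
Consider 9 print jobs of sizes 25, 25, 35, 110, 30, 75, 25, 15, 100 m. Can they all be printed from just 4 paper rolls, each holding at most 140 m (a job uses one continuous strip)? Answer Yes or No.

A valid assignment using 4 paper rolls:
  roll 1: 110 + 30 = 140
  roll 2: 100 + 35 = 135
  roll 3: 75 + 25 + 25 + 15 = 140
  roll 4: 25 = 25
Every load is within 140 m, so 4 paper rolls suffice.

Yes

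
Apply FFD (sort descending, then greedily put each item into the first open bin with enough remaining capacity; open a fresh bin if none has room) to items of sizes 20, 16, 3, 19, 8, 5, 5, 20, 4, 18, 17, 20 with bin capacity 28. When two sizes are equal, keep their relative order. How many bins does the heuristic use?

7

Sorted descending: 20, 20, 20, 19, 18, 17, 16, 8, 5, 5, 4, 3.
  20 → bin 1 (new)  [load 20/28]
  20 → bin 2 (new)  [load 20/28]
  20 → bin 3 (new)  [load 20/28]
  19 → bin 4 (new)  [load 19/28]
  18 → bin 5 (new)  [load 18/28]
  17 → bin 6 (new)  [load 17/28]
  16 → bin 7 (new)  [load 16/28]
  8 → bin 1  [load 28/28]
  5 → bin 2  [load 25/28]
  5 → bin 3  [load 25/28]
  4 → bin 4  [load 23/28]
  3 → bin 2  [load 28/28]
7 bins opened.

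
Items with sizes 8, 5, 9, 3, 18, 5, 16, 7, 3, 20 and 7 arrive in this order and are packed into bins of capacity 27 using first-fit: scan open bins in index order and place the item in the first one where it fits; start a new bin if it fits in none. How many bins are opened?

4

  8 → bin 1 (new)  [load 8/27]
  5 → bin 1  [load 13/27]
  9 → bin 1  [load 22/27]
  3 → bin 1  [load 25/27]
  18 → bin 2 (new)  [load 18/27]
  5 → bin 2  [load 23/27]
  16 → bin 3 (new)  [load 16/27]
  7 → bin 3  [load 23/27]
  3 → bin 2  [load 26/27]
  20 → bin 4 (new)  [load 20/27]
  7 → bin 4  [load 27/27]
4 bins opened.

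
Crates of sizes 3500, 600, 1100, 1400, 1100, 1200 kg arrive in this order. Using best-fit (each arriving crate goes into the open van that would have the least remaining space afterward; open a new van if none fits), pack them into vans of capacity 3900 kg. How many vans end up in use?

  3500 → van 1 (new)  [load 3500/3900]
  600 → van 2 (new)  [load 600/3900]
  1100 → van 2  [load 1700/3900]
  1400 → van 2  [load 3100/3900]
  1100 → van 3 (new)  [load 1100/3900]
  1200 → van 3  [load 2300/3900]
3 vans opened.

3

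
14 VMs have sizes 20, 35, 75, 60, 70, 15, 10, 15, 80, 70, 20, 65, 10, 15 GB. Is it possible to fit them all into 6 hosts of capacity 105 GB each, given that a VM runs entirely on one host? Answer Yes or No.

A valid assignment using 6 hosts:
  host 1: 80 + 20 = 100
  host 2: 75 + 20 + 10 = 105
  host 3: 70 + 35 = 105
  host 4: 70 + 15 + 15 = 100
  host 5: 65 + 15 + 10 = 90
  host 6: 60 = 60
Every load is within 105 GB, so 6 hosts suffice.

Yes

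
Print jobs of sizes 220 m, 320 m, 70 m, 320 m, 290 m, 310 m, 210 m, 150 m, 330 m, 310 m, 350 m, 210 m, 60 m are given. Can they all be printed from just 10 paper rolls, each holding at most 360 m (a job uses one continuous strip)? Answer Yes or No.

A valid assignment using 10 paper rolls:
  roll 1: 350 = 350
  roll 2: 330 = 330
  roll 3: 320 = 320
  roll 4: 320 = 320
  roll 5: 310 = 310
  roll 6: 310 = 310
  roll 7: 290 + 70 = 360
  roll 8: 220 + 60 = 280
  roll 9: 210 + 150 = 360
  roll 10: 210 = 210
Every load is within 360 m, so 10 paper rolls suffice.

Yes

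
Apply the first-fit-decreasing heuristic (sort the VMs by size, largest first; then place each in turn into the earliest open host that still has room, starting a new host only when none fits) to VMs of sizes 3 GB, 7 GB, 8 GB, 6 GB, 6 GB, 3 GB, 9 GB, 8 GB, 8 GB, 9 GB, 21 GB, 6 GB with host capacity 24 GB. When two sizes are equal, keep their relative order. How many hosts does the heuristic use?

Sorted descending: 21, 9, 9, 8, 8, 8, 7, 6, 6, 6, 3, 3.
  21 → host 1 (new)  [load 21/24]
  9 → host 2 (new)  [load 9/24]
  9 → host 2  [load 18/24]
  8 → host 3 (new)  [load 8/24]
  8 → host 3  [load 16/24]
  8 → host 3  [load 24/24]
  7 → host 4 (new)  [load 7/24]
  6 → host 2  [load 24/24]
  6 → host 4  [load 13/24]
  6 → host 4  [load 19/24]
  3 → host 1  [load 24/24]
  3 → host 4  [load 22/24]
4 hosts opened.

4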